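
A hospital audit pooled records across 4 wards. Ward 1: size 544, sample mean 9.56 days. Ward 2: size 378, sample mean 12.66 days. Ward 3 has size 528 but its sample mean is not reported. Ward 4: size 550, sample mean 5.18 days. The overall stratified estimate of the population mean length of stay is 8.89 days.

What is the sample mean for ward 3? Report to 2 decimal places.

9.37

Σ Nₕx̄ₕ = N·μ, so 528·x̄_3 = 2000·8.89 − (544·9.56 + 378·12.66 + 550·5.18).
= 17780 − 12835.12 = 4944.88.
x̄_3 = 4944.88 / 528 = 9.3653... → 9.37.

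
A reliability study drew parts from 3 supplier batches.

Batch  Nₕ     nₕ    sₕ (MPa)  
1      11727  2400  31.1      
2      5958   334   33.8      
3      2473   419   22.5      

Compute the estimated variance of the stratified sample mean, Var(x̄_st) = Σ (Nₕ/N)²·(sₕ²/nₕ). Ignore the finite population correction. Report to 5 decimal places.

N = 20158. Term for each stratum: Wₕ²sₕ²/nₕ.
Var(x̄_st) = 0.13639188 + 0.29880857 + 0.01818463 = 0.45338507 → 0.45339.

0.45339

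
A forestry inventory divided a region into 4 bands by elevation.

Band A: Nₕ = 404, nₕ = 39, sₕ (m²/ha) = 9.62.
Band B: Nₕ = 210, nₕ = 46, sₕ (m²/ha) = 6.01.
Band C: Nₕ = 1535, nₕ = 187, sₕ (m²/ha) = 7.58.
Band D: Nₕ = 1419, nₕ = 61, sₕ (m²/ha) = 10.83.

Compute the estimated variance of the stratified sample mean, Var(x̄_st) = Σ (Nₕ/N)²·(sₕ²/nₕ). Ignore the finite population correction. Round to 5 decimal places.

N = 3568; Wₕ = Nₕ/N.
band A: (404/3568)²·9.62²/39 = 0.03042276
band B: (210/3568)²·6.01²/46 = 0.00272007
band C: (1535/3568)²·7.58²/187 = 0.05686747
band D: (1419/3568)²·10.83²/61 = 0.30411804
Sum = 0.39412833 → 0.39413.

0.39413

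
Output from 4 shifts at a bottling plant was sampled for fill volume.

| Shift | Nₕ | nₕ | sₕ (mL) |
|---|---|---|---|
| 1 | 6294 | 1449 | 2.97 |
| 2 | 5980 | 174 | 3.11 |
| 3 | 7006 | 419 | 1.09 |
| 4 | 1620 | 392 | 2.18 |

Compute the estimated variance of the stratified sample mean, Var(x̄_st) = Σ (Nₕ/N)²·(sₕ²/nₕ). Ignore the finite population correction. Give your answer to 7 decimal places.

0.0054943

N = 20900; Wₕ = Nₕ/N.
shift 1: (6294/20900)²·2.97²/1449 = 0.0005520843
shift 2: (5980/20900)²·3.11²/174 = 0.0045507327
shift 3: (7006/20900)²·1.09²/419 = 0.0003186300
shift 4: (1620/20900)²·2.18²/392 = 0.0000728391
Sum = 0.0054942861 → 0.0054943.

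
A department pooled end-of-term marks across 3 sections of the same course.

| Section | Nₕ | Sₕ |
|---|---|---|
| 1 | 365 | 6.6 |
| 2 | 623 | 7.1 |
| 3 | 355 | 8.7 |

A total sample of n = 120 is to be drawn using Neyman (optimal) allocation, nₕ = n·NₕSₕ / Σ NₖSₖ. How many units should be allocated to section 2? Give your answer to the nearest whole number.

Σ NₕSₕ = 365·6.6 + 623·7.1 + 355·8.7 = 9920.8.
Share for 2: 4423.3/9920.8 = 0.44586.
n_2 = 120 × 0.44586 = 53.503... → 54.

54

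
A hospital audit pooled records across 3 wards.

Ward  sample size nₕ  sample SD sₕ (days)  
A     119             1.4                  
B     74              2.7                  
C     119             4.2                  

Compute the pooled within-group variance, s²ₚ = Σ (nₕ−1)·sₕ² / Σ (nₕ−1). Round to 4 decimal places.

A: (119−1)·1.4² = 118·1.96 = 231.28
B: (74−1)·2.7² = 73·7.29 = 532.17
C: (119−1)·4.2² = 118·17.64 = 2081.52
Numerator = 2844.97; denominator = Σ(nₕ−1) = 309.
s²ₚ = 2844.97/309 = 9.207023... → 9.2070.

9.2070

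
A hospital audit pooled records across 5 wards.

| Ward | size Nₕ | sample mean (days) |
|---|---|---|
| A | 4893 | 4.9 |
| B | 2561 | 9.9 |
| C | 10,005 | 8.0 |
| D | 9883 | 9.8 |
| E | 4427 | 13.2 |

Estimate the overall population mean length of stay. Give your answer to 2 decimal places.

N = 4893 + 2561 + 10005 + 9883 + 4427 = 31769.
The stratified mean weights each stratum mean by its population share Nₕ/N.
Σ Nₕx̄ₕ = 4893·4.9 + 2561·9.9 + 10005·8.0 + 9883·9.8 + 4427·13.2 = 23975.7 + 25353.9 + 80040 + 96853.4 + 58436.4 = 284659.4.
Divide by N: 284659.4 / 31769 = 8.9603... → 8.96.

8.96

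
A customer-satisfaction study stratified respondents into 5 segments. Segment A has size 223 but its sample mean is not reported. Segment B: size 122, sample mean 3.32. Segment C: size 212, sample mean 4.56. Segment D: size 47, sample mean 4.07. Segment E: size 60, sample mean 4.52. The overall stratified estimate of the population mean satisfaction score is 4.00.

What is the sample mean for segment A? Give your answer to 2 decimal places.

Σ Nₕx̄ₕ = N·μ, so 223·x̄_A = 664·4.00 − (122·3.32 + 212·4.56 + 47·4.07 + 60·4.52).
= 2656 − 1834.25 = 821.75.
x̄_A = 821.75 / 223 = 3.6850... → 3.68.

3.68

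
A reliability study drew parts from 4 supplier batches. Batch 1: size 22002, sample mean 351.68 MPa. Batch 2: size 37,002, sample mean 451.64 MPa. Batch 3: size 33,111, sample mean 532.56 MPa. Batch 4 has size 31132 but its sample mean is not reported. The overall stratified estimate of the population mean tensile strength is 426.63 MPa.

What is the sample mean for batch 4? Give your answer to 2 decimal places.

337.21

N = 22002 + 37002 + 33111 + 31132 = 123247.
Overall total = μ·N = 426.63·123247 = 52580867.61.
Subtract the known strata: 22002·351.68 + 37002·451.64 + 33111·532.56 = 42082840.8.
Remaining total for batch 4: 52580867.61 − 42082840.8 = 10498026.81.
Divide by its size: 10498026.81 / 31132 = 337.2102... → 337.21.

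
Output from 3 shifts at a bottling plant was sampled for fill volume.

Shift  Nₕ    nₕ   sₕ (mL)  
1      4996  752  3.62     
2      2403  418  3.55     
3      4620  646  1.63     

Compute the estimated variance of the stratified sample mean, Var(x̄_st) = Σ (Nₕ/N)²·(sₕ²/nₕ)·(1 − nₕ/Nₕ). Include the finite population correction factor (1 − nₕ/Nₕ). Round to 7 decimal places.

N = 12019. Term for each stratum: Wₕ²sₕ²/nₕ·(1−nₕ/Nₕ).
Var(x̄_st) = 0.0025577638 + 0.0009955384 + 0.0005227281 = 0.0040760304 → 0.0040760.

0.0040760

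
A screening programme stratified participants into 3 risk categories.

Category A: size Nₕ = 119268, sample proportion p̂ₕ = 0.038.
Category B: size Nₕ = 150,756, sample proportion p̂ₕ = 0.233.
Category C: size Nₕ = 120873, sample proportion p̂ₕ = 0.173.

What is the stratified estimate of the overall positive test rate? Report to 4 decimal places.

N = 119268 + 150756 + 120873 = 390897.
Overall proportion = Σ (Nₕ/N)·p̂ₕ.
Σ Nₕp̂ₕ = 4532.184 + 35126.148 + 20911.029 = 60569.361.
60569.361 / 390897 = 0.154950... → 0.1549.

0.1549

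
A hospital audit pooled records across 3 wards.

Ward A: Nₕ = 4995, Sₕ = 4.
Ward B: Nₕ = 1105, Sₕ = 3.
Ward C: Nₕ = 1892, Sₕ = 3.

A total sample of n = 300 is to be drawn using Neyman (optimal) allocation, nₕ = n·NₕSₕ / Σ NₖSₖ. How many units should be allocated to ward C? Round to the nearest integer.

Σ NₕSₕ = 4995·4 + 1105·3 + 1892·3 = 28971.
Share for C: 5676/28971 = 0.19592.
n_C = 300 × 0.19592 = 58.776... → 59.

59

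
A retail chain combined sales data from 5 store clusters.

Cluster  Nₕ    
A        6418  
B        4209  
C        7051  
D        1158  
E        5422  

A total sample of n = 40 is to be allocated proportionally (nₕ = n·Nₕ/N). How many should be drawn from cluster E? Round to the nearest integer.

9

N = 6418 + 4209 + 7051 + 1158 + 5422 = 24258.
n_E = 40·5422/24258 = 8.941... → 9.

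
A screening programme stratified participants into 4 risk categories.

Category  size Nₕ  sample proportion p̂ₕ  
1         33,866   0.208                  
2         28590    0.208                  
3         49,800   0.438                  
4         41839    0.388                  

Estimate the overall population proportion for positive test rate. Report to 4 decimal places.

N = 33866 + 28590 + 49800 + 41839 = 154095.
Overall proportion = Σ (Nₕ/N)·p̂ₕ.
Σ Nₕp̂ₕ = 7044.128 + 5946.72 + 21812.4 + 16233.532 = 51036.78.
51036.78 / 154095 = 0.331203... → 0.3312.

0.3312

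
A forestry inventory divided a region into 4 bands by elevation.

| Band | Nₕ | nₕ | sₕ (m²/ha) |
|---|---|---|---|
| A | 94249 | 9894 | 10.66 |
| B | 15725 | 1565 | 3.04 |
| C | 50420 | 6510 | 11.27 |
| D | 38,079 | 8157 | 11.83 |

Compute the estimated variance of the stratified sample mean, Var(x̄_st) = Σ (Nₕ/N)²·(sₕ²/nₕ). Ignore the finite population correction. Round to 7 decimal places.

N = 198473; Wₕ = Nₕ/N.
band A: (94249/198473)²·10.66²/9894 = 0.0025899605
band B: (15725/198473)²·3.04²/1565 = 0.0000370690
band C: (50420/198473)²·11.27²/6510 = 0.0012591274
band D: (38079/198473)²·11.83²/8157 = 0.0006315493
Sum = 0.0045177061 → 0.0045177.

0.0045177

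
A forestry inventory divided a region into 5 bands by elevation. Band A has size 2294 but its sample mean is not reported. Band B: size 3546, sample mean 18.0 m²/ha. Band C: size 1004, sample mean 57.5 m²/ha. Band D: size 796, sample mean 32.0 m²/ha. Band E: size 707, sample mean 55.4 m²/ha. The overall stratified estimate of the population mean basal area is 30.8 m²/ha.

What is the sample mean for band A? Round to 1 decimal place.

Σ Nₕx̄ₕ = N·μ, so 2294·x̄_A = 8347·30.8 − (3546·18.0 + 1004·57.5 + 796·32.0 + 707·55.4).
= 257087.6 − 186197.8 = 70889.8.
x̄_A = 70889.8 / 2294 = 30.902... → 30.9.

30.9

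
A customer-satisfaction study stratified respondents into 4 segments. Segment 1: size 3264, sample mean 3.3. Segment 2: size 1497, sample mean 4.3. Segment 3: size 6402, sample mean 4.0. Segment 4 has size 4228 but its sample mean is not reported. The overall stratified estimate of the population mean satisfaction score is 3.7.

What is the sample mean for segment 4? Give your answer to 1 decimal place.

3.3

N = 3264 + 1497 + 6402 + 4228 = 15391.
Overall total = μ·N = 3.7·15391 = 56946.7.
Subtract the known strata: 3264·3.3 + 1497·4.3 + 6402·4.0 = 42816.3.
Remaining total for segment 4: 56946.7 − 42816.3 = 14130.4.
Divide by its size: 14130.4 / 4228 = 3.342... → 3.3.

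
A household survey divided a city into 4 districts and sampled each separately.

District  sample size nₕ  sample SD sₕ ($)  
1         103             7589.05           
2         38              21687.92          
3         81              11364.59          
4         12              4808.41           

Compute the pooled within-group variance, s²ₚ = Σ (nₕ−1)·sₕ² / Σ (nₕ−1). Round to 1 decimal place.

Degrees of freedom: 102 + 37 + 80 + 11 = 230.
Σ(nₕ−1)sₕ² = 102·57593679.9025 + 37·470365873.9264 + 80·129153905.8681 + 11·23120806.7281 = 33864734028.7889.
s²ₚ = 33864734028.7889 / 230 = 147237974.038... → 147237974.0.

147237974.0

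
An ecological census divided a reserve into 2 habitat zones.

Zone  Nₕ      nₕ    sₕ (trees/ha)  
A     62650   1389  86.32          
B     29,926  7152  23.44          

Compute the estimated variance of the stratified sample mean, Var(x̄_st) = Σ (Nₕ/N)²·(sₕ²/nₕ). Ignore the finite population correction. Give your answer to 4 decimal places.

2.4648

N = 92576. Term for each stratum: Wₕ²sₕ²/nₕ.
Var(x̄_st) = 2.4567782 + 0.0080276 = 2.4648058 → 2.4648.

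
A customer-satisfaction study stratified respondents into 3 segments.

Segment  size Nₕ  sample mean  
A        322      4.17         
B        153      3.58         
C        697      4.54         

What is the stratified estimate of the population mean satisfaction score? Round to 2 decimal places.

4.31

N = 1172; weights Wₕ = Nₕ/N = (0.2747, 0.1305, 0.5947).
x̄_st = Σ Wₕ·x̄ₕ = 0.2747·4.17 + 0.1305·3.58 + 0.5947·4.54 ≈ 4.3130...
→ 4.31.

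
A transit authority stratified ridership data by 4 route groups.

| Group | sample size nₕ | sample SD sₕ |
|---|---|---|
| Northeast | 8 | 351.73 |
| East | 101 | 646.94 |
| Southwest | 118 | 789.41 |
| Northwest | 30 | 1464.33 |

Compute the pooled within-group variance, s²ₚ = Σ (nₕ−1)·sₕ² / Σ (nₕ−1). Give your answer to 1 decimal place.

Northeast: (8−1)·351.73² = 7·123713.9929 = 865997.9503
East: (101−1)·646.94² = 100·418531.3636 = 41853136.36
Southwest: (118−1)·789.41² = 117·623168.1481 = 72910673.3277
Northwest: (30−1)·1464.33² = 29·2144262.3489 = 62183608.1181
Numerator = 177813415.7561; denominator = Σ(nₕ−1) = 253.
s²ₚ = 177813415.7561/253 = 702819.825... → 702819.8.

702819.8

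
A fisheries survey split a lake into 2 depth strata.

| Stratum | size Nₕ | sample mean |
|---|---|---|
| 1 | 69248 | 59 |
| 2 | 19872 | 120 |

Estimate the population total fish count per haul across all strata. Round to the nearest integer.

1: 69248·59 = 4085632
2: 19872·120 = 2384640
τ̂ = Σ Nₕx̄ₕ = 6470272.

6470272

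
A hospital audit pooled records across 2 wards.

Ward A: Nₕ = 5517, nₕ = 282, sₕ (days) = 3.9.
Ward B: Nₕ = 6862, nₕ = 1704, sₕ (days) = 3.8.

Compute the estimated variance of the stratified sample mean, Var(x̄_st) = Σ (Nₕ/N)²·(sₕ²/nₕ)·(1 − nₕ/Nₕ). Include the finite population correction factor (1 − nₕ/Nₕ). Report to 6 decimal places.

N = 12379; Wₕ = Nₕ/N.
ward A: (5517/12379)²·3.9²/282·(1 − 282/5517) = 0.010165498
ward B: (6862/12379)²·3.8²/1704·(1 − 1704/6862) = 0.001957305
Sum = 0.012122803 → 0.012123.

0.012123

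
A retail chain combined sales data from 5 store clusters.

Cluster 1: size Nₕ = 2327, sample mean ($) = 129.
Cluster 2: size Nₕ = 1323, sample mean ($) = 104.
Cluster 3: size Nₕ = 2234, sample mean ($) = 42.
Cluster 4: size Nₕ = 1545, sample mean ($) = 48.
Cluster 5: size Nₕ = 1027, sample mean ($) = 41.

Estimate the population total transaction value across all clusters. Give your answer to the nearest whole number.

Population total = Σ Nₕ·x̄ₕ (each stratum's size times its mean).
2327·129 + 1323·104 + 2234·42 + 1545·48 + 1027·41 = 300183 + 137592 + 93828 + 74160 + 42107 = 647870.

647870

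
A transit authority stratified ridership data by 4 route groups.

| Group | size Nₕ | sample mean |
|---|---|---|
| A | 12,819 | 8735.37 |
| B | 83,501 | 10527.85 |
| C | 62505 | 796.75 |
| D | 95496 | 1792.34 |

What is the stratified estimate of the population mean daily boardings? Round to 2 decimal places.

4765.74

N = 12819 + 83501 + 62505 + 95496 = 254321.
The stratified mean weights each stratum mean by its population share Nₕ/N.
Σ Nₕx̄ₕ = 12819·8735.37 + 83501·10527.85 + 62505·796.75 + 95496·1792.34 = 111978708.03 + 879086002.85 + 49800858.75 + 171161300.64 = 1212026870.27.
Divide by N: 1212026870.27 / 254321 = 4765.7365... → 4765.74.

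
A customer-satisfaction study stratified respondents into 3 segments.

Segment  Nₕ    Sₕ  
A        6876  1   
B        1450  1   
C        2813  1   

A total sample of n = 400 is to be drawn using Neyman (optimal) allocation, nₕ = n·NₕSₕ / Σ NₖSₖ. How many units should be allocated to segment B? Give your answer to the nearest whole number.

52

A: NₕSₕ = 6876·1 = 6876
B: NₕSₕ = 1450·1 = 1450
C: NₕSₕ = 2813·1 = 2813
Σ NₕSₕ = 11139.
n_B = 400·1450/11139 = 52.069... → 52.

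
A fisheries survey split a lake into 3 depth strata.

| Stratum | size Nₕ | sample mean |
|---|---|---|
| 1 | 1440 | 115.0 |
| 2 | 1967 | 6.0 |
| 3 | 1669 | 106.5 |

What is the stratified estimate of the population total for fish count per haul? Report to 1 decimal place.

355150.5

Estimate total by summing Nₕ·x̄ₕ over strata.
1440·115.0 + 1967·6.0 + 1669·106.5 = 165600 + 11802 + 177748.5 = 355150.5.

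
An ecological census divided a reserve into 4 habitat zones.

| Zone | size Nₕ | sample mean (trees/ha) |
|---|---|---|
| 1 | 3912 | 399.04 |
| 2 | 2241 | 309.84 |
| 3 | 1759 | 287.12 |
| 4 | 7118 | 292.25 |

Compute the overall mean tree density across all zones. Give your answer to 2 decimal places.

322.07

N = 3912 + 2241 + 1759 + 7118 = 15030.
The stratified mean weights each stratum mean by its population share Nₕ/N.
Σ Nₕx̄ₕ = 3912·399.04 + 2241·309.84 + 1759·287.12 + 7118·292.25 = 1561044.48 + 694351.44 + 505044.08 + 2080235.5 = 4840675.5.
Divide by N: 4840675.5 / 15030 = 322.0676... → 322.07.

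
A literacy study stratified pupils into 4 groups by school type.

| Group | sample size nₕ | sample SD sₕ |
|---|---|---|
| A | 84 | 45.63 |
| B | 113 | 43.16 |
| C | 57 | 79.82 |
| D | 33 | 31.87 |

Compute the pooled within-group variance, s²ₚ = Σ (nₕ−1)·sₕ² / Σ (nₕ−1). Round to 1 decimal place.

2723.5

Degrees of freedom: 83 + 112 + 56 + 32 = 283.
Σ(nₕ−1)sₕ² = 83·2082.0969 + 112·1862.7856 + 56·6371.2324 + 32·1015.6969 = 770737.3451.
s²ₚ = 770737.3451 / 283 = 2723.454... → 2723.5.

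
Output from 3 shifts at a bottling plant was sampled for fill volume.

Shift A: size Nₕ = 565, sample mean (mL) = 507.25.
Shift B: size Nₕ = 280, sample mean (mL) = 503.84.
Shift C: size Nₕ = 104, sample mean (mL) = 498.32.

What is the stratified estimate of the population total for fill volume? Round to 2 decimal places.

Estimate total by summing Nₕ·x̄ₕ over strata.
565·507.25 + 280·503.84 + 104·498.32 = 286596.25 + 141075.2 + 51825.28 = 479496.73.

479496.73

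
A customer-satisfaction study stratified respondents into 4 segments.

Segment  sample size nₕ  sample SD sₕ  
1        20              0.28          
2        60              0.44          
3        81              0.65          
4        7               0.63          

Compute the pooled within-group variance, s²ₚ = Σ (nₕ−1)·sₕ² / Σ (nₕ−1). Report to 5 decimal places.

Degrees of freedom: 19 + 59 + 80 + 6 = 164.
Σ(nₕ−1)sₕ² = 19·0.0784 + 59·0.1936 + 80·0.4225 + 6·0.3969 = 49.0934.
s²ₚ = 49.0934 / 164 = 0.29935 → 0.29935.

0.29935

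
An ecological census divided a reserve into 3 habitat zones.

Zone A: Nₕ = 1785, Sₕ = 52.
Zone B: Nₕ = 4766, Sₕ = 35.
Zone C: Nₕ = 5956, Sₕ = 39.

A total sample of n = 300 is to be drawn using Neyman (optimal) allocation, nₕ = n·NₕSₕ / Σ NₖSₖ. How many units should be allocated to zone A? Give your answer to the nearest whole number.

Σ NₕSₕ = 1785·52 + 4766·35 + 5956·39 = 491914.
Share for A: 92820/491914 = 0.18869.
n_A = 300 × 0.18869 = 56.607... → 57.

57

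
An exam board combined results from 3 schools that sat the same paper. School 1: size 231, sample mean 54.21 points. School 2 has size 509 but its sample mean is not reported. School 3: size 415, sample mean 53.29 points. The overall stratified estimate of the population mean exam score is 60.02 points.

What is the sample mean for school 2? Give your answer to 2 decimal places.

Σ Nₕx̄ₕ = N·μ, so 509·x̄_2 = 1155·60.02 − (231·54.21 + 415·53.29).
= 69323.1 − 34637.86 = 34685.24.
x̄_2 = 34685.24 / 509 = 68.1439... → 68.14.

68.14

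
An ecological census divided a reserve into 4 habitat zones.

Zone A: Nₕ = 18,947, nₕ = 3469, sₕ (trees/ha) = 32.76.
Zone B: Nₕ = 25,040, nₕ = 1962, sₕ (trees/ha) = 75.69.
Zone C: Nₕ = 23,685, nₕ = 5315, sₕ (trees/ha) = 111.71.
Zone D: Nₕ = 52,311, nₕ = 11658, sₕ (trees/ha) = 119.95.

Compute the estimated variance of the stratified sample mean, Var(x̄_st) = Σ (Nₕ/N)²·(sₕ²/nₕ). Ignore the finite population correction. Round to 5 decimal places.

N = 119983; Wₕ = Nₕ/N.
zone A: (18947/119983)²·32.76²/3469 = 0.00771481
zone B: (25040/119983)²·75.69²/1962 = 0.12717660
zone C: (23685/119983)²·111.71²/5315 = 0.09149307
zone D: (52311/119983)²·119.95²/11658 = 0.23459733
Sum = 0.46098180 → 0.46098.

0.46098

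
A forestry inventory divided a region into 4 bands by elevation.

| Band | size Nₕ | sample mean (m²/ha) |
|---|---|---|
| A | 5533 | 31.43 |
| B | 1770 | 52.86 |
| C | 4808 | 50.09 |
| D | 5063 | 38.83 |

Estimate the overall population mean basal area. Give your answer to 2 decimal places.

N = 5533 + 1770 + 4808 + 5063 = 17174.
Overall mean = Σ (Nₕ/N)·x̄ₕ — weight by population share, not a simple average.
Σ Nₕx̄ₕ = 5533·31.43 + 1770·52.86 + 4808·50.09 + 5063·38.83 = 173902.19 + 93562.2 + 240832.72 + 196596.29 = 704893.4.
Divide by N: 704893.4 / 17174 = 41.0442... → 41.04.

41.04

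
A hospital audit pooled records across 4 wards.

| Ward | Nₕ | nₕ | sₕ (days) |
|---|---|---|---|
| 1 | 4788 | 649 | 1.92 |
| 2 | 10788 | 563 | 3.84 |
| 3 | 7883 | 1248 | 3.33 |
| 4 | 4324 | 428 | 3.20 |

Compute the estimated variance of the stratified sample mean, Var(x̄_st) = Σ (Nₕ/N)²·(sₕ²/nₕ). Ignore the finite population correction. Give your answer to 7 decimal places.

0.0054124

N = 27783; Wₕ = Nₕ/N.
ward 1: (4788/27783)²·1.92²/649 = 0.0001686972
ward 2: (10788/27783)²·3.84²/563 = 0.0039489138
ward 3: (7883/27783)²·3.33²/1248 = 0.0007153172
ward 4: (4324/27783)²·3.20²/428 = 0.0005795211
Sum = 0.0054124493 → 0.0054124.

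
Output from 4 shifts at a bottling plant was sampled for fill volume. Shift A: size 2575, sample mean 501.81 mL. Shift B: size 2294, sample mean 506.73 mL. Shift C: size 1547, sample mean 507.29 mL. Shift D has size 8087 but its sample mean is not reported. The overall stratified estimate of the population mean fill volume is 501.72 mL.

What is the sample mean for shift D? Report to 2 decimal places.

Σ Nₕx̄ₕ = N·μ, so 8087·x̄_D = 14503·501.72 − (2575·501.81 + 2294·506.73 + 1547·507.29).
= 7276445.16 − 3239377 = 4037068.16.
x̄_D = 4037068.16 / 8087 = 499.2047... → 499.20.

499.20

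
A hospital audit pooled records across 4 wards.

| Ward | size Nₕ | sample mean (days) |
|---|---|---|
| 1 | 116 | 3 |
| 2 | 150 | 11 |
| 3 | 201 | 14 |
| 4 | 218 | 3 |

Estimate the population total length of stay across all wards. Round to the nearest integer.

Estimate total by summing Nₕ·x̄ₕ over strata.
116·3 + 150·11 + 201·14 + 218·3 = 348 + 1650 + 2814 + 654 = 5466.

5466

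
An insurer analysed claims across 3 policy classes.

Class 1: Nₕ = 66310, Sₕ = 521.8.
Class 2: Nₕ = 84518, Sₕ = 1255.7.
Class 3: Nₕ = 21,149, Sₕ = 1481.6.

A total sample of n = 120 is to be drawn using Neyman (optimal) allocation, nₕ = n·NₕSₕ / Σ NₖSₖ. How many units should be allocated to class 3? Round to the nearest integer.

22

1: NₕSₕ = 66310·521.8 = 34600558
2: NₕSₕ = 84518·1255.7 = 106129252.6
3: NₕSₕ = 21149·1481.6 = 31334358.4
Σ NₕSₕ = 172064169.
n_3 = 120·31334358.4/172064169 = 21.853... → 22.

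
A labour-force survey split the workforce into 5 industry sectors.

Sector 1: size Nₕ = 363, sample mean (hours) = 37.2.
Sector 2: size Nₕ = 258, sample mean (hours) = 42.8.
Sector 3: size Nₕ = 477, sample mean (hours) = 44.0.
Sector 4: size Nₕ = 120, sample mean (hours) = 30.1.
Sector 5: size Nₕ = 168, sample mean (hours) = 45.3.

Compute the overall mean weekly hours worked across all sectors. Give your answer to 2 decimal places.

x̄_st = (Σ Nₕx̄ₕ) / (Σ Nₕ) = (363·37.2 + 258·42.8 + 477·44.0 + 120·30.1 + 168·45.3) / 1386
= 56756.4 / 1386 = 40.9498... → 40.95.

40.95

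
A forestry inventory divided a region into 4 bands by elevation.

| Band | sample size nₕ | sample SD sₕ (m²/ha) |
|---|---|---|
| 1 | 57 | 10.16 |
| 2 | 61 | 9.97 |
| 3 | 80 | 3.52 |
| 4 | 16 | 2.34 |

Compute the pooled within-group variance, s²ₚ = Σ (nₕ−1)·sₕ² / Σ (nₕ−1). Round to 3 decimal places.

60.979

1: (57−1)·10.16² = 56·103.2256 = 5780.6336
2: (61−1)·9.97² = 60·99.4009 = 5964.054
3: (80−1)·3.52² = 79·12.3904 = 978.8416
4: (16−1)·2.34² = 15·5.4756 = 82.134
Numerator = 12805.6632; denominator = Σ(nₕ−1) = 210.
s²ₚ = 12805.6632/210 = 60.97935... → 60.979.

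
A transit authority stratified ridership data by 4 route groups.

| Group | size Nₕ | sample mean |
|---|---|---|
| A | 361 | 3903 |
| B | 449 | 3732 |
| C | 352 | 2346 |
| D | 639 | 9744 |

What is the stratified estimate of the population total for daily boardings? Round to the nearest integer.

Estimate total by summing Nₕ·x̄ₕ over strata.
361·3903 + 449·3732 + 352·2346 + 639·9744 = 1408983 + 1675668 + 825792 + 6226416 = 10136859.

10136859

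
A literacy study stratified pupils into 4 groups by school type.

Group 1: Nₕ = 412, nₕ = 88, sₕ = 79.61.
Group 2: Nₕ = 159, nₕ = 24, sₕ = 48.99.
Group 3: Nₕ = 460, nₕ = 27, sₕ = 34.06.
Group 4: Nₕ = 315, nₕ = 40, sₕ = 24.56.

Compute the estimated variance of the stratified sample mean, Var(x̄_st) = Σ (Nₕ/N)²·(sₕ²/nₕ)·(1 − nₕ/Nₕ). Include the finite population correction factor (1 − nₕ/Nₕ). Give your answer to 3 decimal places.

N = 1346; Wₕ = Nₕ/N.
group 1: (412/1346)²·79.61²/88·(1 − 88/412) = 5.306457
group 2: (159/1346)²·48.99²/24·(1 − 24/159) = 1.184798
group 3: (460/1346)²·34.06²/27·(1 − 27/460) = 4.723687
group 4: (315/1346)²·24.56²/40·(1 − 40/315) = 0.721024
Sum = 11.935967 → 11.936.

11.936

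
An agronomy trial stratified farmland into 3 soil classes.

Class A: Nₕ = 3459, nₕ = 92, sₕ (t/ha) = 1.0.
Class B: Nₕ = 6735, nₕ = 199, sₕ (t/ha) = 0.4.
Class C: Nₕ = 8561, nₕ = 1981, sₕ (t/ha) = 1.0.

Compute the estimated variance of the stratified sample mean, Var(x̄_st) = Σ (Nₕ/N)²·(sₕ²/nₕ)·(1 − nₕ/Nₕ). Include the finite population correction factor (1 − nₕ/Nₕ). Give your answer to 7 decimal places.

0.0005414

N = 18755; Wₕ = Nₕ/N.
class A: (3459/18755)²·1.0²/92·(1 − 92/3459) = 0.0003598916
class B: (6735/18755)²·0.4²/199·(1 − 199/6735) = 0.0001006196
class C: (8561/18755)²·1.0²/1981·(1 − 1981/8561) = 0.0000808410
Sum = 0.0005413522 → 0.0005414.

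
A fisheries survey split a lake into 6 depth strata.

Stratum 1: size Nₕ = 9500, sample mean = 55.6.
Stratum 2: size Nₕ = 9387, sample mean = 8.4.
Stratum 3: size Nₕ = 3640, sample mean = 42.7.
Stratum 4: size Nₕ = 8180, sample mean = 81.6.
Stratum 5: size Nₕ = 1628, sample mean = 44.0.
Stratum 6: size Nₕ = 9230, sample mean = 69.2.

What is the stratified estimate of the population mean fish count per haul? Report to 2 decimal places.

N = 9500 + 9387 + 3640 + 8180 + 1628 + 9230 = 41565.
Weight each subgroup mean by Nₕ/N and sum.
Σ Nₕx̄ₕ = 9500·55.6 + 9387·8.4 + 3640·42.7 + 8180·81.6 + 1628·44.0 + 9230·69.2 = 528200 + 78850.8 + 155428 + 667488 + 71632 + 638716 = 2140314.8.
Divide by N: 2140314.8 / 41565 = 51.4932... → 51.49.

51.49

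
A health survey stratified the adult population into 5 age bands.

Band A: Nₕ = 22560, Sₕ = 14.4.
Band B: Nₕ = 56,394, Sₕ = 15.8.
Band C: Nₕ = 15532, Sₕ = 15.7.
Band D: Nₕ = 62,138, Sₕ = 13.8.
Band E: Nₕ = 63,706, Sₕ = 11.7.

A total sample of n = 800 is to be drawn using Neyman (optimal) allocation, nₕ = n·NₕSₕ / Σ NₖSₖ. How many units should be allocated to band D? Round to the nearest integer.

Σ NₕSₕ = 22560·14.4 + 56394·15.8 + 15532·15.7 + 62138·13.8 + 63706·11.7 = 3062606.2.
Share for D: 857504.4/3062606.2 = 0.27999.
n_D = 800 × 0.27999 = 223.993... → 224.

224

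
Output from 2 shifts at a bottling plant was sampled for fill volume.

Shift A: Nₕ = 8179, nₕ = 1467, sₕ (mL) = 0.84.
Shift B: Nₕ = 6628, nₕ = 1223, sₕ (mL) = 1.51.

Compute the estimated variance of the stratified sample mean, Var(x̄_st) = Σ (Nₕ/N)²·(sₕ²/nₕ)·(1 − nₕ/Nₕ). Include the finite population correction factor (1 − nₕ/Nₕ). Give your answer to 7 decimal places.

N = 14807. Term for each stratum: Wₕ²sₕ²/nₕ·(1−nₕ/Nₕ).
Var(x̄_st) = 0.0001204333 + 0.0003046292 = 0.0004250624 → 0.0004251.

0.0004251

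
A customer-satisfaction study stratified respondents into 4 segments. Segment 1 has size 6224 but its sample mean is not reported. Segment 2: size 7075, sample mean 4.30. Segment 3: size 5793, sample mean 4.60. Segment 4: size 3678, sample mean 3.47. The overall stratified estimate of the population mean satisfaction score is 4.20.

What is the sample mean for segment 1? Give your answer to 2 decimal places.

4.15

N = 6224 + 7075 + 5793 + 3678 = 22770.
Overall total = μ·N = 4.20·22770 = 95634.
Subtract the known strata: 7075·4.30 + 5793·4.60 + 3678·3.47 = 69832.96.
Remaining total for segment 1: 95634 − 69832.96 = 25801.04.
Divide by its size: 25801.04 / 6224 = 4.1454... → 4.15.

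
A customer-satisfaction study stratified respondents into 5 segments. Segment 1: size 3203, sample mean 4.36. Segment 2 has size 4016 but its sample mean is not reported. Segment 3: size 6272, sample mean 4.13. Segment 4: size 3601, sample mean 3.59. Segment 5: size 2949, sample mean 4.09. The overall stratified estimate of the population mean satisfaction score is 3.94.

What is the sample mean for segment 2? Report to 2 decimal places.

3.51

Σ Nₕx̄ₕ = N·μ, so 4016·x̄_2 = 20041·3.94 − (3203·4.36 + 6272·4.13 + 3601·3.59 + 2949·4.09).
= 78961.54 − 64857.44 = 14104.1.
x̄_2 = 14104.1 / 4016 = 3.5120... → 3.51.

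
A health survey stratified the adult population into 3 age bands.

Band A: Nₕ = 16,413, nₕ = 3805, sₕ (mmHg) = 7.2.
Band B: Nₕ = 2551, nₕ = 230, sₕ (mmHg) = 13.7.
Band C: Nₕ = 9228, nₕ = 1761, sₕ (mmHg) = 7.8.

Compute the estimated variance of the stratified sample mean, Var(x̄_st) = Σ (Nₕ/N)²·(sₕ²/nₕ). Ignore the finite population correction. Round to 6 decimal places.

N = 28192; Wₕ = Nₕ/N.
band A: (16413/28192)²·7.2²/3805 = 0.004617793
band B: (2551/28192)²·13.7²/230 = 0.006681630
band C: (9228/28192)²·7.8²/1761 = 0.003701632
Sum = 0.015001056 → 0.015001.

0.015001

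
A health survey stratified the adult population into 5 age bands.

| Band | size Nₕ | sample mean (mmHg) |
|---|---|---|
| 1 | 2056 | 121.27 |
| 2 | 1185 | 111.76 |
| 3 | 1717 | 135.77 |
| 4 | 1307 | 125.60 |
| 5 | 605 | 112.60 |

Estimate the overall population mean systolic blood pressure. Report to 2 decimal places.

123.31

N = 2056 + 1185 + 1717 + 1307 + 605 = 6870.
Weight each subgroup mean by Nₕ/N and sum.
Σ Nₕx̄ₕ = 2056·121.27 + 1185·111.76 + 1717·135.77 + 1307·125.60 + 605·112.60 = 249331.12 + 132435.6 + 233117.09 + 164159.2 + 68123 = 847166.01.
Divide by N: 847166.01 / 6870 = 123.3138... → 123.31.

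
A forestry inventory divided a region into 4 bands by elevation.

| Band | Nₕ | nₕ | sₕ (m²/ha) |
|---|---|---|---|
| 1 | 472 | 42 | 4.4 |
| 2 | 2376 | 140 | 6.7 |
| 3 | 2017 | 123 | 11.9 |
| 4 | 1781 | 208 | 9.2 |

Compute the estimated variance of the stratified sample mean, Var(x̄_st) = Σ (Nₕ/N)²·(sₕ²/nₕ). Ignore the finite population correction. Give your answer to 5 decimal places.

0.17857

N = 6646; Wₕ = Nₕ/N.
band 1: (472/6646)²·4.4²/42 = 0.00232498
band 2: (2376/6646)²·6.7²/140 = 0.04098206
band 3: (2017/6646)²·11.9²/123 = 0.10604249
band 4: (1781/6646)²·9.2²/208 = 0.02922264
Sum = 0.17857218 → 0.17857.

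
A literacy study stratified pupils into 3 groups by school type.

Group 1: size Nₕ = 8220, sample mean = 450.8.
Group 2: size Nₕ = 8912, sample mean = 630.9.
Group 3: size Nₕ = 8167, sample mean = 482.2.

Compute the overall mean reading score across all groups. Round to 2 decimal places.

x̄_st = (Σ Nₕx̄ₕ) / (Σ Nₕ) = (8220·450.8 + 8912·630.9 + 8167·482.2) / 25299
= 13266284.2 / 25299 = 524.3798... → 524.38.

524.38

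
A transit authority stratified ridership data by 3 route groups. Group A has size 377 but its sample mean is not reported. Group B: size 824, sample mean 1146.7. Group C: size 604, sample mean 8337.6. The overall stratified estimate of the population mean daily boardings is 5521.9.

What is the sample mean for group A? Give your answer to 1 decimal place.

10573.6

Σ Nₕx̄ₕ = N·μ, so 377·x̄_A = 1805·5521.9 − (824·1146.7 + 604·8337.6).
= 9967029.5 − 5980791.2 = 3986238.3.
x̄_A = 3986238.3 / 377 = 10573.576... → 10573.6.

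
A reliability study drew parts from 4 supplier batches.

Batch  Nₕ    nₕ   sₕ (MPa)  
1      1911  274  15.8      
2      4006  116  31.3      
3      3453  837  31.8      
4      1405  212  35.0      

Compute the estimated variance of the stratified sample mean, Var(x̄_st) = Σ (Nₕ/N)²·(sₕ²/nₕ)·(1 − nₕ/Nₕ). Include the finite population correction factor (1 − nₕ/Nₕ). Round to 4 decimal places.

N = 10775; Wₕ = Nₕ/N.
batch 1: (1911/10775)²·15.8²/274·(1 − 274/1911) = 0.0245493
batch 2: (4006/10775)²·31.3²/116·(1 − 116/4006) = 1.1335917
batch 3: (3453/10775)²·31.8²/837·(1 − 837/3453) = 0.0940001
batch 4: (1405/10775)²·35.0²/212·(1 − 212/1405) = 0.0834224
Sum = 1.3355635 → 1.3356.

1.3356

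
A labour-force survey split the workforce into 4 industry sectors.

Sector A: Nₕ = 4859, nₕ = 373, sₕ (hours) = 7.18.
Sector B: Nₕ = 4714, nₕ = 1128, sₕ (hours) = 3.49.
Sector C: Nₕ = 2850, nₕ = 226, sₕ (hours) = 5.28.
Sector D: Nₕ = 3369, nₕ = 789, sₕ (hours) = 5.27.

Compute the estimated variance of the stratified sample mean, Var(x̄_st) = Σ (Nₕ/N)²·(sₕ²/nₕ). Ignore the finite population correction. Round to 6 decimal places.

N = 15792; Wₕ = Nₕ/N.
sector A: (4859/15792)²·7.18²/373 = 0.013084574
sector B: (4714/15792)²·3.49²/1128 = 0.000962159
sector C: (2850/15792)²·5.28²/226 = 0.004017675
sector D: (3369/15792)²·5.27²/789 = 0.001602035
Sum = 0.019666443 → 0.019666.

0.019666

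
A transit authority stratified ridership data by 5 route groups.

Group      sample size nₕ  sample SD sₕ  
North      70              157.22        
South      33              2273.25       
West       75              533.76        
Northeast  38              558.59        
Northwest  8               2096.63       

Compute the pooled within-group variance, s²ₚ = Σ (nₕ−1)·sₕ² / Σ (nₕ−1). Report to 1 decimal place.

Degrees of freedom: 69 + 32 + 74 + 37 + 7 = 219.
Σ(nₕ−1)sₕ² = 69·24718.1284 + 32·5167665.5625 + 74·284899.7376 + 37·312022.7881 + 7·4395857.3569 = 230469274.1.
s²ₚ = 230469274.1 / 219 = 1052371.115... → 1052371.1.

1052371.1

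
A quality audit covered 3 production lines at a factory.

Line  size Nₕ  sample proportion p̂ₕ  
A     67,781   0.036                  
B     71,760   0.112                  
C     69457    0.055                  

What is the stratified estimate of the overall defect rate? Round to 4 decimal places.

N = 67781 + 71760 + 69457 = 208998.
Overall proportion = Σ (Nₕ/N)·p̂ₕ.
Σ Nₕp̂ₕ = 2440.116 + 8037.12 + 3820.135 = 14297.371.
14297.371 / 208998 = 0.068409... → 0.0684.

0.0684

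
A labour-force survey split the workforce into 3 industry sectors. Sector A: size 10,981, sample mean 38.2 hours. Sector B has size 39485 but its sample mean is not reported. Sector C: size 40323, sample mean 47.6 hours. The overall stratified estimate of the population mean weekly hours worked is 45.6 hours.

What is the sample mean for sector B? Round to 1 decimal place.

N = 10981 + 39485 + 40323 = 90789.
Overall total = μ·N = 45.6·90789 = 4139978.4.
Subtract the known strata: 10981·38.2 + 40323·47.6 = 2338849.
Remaining total for sector B: 4139978.4 − 2338849 = 1801129.4.
Divide by its size: 1801129.4 / 39485 = 45.616... → 45.6.

45.6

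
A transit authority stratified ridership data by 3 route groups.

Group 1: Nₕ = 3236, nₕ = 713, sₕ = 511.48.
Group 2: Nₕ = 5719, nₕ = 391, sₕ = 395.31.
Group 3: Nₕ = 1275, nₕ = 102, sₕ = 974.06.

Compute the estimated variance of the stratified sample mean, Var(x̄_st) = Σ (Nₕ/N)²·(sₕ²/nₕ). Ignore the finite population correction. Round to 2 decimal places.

N = 10230; Wₕ = Nₕ/N.
group 1: (3236/10230)²·511.48²/713 = 36.71416
group 2: (5719/10230)²·395.31²/391 = 124.90729
group 3: (1275/10230)²·974.06²/102 = 144.49085
Sum = 306.11229 → 306.11.

306.11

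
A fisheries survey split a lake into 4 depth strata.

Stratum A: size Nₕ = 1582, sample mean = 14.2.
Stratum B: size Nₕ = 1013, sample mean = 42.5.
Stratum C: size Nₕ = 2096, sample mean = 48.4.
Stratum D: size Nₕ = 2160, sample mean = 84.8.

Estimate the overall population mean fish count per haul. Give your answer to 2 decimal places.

51.11

x̄_st = (Σ Nₕx̄ₕ) / (Σ Nₕ) = (1582·14.2 + 1013·42.5 + 2096·48.4 + 2160·84.8) / 6851
= 350131.3 / 6851 = 51.1066... → 51.11.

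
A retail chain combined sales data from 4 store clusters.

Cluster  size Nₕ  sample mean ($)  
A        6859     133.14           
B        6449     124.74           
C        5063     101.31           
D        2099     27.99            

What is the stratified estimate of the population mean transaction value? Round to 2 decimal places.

111.84

x̄_st = (Σ Nₕx̄ₕ) / (Σ Nₕ) = (6859·133.14 + 6449·124.74 + 5063·101.31 + 2099·27.99) / 20470
= 2289339.06 / 20470 = 111.8387... → 111.84.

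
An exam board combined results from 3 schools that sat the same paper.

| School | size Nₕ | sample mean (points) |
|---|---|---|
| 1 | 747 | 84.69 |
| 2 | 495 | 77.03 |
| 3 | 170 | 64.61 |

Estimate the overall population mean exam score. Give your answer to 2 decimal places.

79.59

x̄_st = (Σ Nₕx̄ₕ) / (Σ Nₕ) = (747·84.69 + 495·77.03 + 170·64.61) / 1412
= 112376.98 / 1412 = 79.5871... → 79.59.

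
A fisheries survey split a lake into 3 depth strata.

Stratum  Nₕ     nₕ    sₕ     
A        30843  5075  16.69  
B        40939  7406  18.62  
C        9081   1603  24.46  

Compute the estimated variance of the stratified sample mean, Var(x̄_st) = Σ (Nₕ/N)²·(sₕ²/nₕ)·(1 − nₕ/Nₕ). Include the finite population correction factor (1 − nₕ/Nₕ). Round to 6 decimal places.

0.020376

N = 80863; Wₕ = Nₕ/N.
stratum A: (30843/80863)²·16.69²/5075·(1 − 5075/30843) = 0.006671358
stratum B: (40939/80863)²·18.62²/7406·(1 − 7406/40939) = 0.009828463
stratum C: (9081/80863)²·24.46²/1603·(1 − 1603/9081) = 0.003876134
Sum = 0.020375955 → 0.020376.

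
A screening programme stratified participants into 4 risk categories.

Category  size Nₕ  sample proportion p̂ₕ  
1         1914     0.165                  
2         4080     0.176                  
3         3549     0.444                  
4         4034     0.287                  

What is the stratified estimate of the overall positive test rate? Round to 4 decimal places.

N = 1914 + 4080 + 3549 + 4034 = 13577.
Overall proportion = Σ (Nₕ/N)·p̂ₕ.
Σ Nₕp̂ₕ = 315.81 + 718.08 + 1575.756 + 1157.758 = 3767.404.
3767.404 / 13577 = 0.277484... → 0.2775.

0.2775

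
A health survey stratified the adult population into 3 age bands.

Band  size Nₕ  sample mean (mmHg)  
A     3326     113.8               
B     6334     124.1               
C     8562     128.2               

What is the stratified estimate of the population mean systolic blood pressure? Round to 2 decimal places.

124.15

N = 18222; weights Wₕ = Nₕ/N = (0.1825, 0.3476, 0.4699).
x̄_st = Σ Wₕ·x̄ₕ = 0.1825·113.8 + 0.3476·124.1 + 0.4699·128.2 ≈ 124.1464...
→ 124.15.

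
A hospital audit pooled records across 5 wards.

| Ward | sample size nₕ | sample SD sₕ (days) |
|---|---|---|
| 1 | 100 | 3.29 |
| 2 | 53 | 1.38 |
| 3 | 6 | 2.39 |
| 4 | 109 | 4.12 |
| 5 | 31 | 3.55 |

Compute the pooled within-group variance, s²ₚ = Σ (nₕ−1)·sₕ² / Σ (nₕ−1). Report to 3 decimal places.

Degrees of freedom: 99 + 52 + 5 + 108 + 30 = 294.
Σ(nₕ−1)sₕ² = 99·10.8241 + 52·1.9044 + 5·5.7121 + 108·16.9744 + 30·12.6025 = 3410.4854.
s²ₚ = 3410.4854 / 294 = 11.60029... → 11.600.

11.600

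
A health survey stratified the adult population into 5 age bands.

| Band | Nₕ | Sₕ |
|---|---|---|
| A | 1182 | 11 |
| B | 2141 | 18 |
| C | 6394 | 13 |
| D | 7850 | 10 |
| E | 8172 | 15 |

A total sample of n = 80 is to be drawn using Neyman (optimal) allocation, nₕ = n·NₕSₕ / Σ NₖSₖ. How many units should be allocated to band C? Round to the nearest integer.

20

Σ NₕSₕ = 1182·11 + 2141·18 + 6394·13 + 7850·10 + 8172·15 = 335742.
Share for C: 83122/335742 = 0.24758.
n_C = 80 × 0.24758 = 19.806... → 20.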